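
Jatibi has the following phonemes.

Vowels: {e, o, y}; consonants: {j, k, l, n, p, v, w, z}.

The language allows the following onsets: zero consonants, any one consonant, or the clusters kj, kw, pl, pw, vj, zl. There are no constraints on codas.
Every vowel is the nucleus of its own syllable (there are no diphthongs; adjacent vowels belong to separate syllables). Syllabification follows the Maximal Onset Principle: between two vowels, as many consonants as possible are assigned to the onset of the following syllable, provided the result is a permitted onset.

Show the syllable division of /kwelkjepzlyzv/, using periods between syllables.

kwel.kjep.zlyzv

Vowels present: e, e, y; each is a nucleus, giving 3 syllables.
V1 /e/ – V2 /e/: /lkj/ splits as /l/ + /kj/ (/kj/ is the longest suffix that is a licit onset).
V2 /e/ – V3 /y/: /pzl/ — longest licit onset from the right is /zl/, leaving /p/ as coda.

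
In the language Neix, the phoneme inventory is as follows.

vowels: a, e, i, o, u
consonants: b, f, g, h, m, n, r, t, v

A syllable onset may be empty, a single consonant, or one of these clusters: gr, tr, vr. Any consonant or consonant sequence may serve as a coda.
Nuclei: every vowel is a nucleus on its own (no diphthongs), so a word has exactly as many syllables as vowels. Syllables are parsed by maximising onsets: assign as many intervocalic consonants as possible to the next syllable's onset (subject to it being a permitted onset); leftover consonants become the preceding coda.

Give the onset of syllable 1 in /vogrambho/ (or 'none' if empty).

v

The vowels are o, a, o — 3 nuclei, so 3 syllables.
Between /o/ (V1) and /a/ (V2): /gr/ is a licit onset in full, so it all attaches to the next syllable.
Between /a/ (V2) and /o/ (V3): cluster /mbh/ — the longest permitted-onset suffix is /h/; onset = /h/, preceding coda = /mb/.
Putting it together: vo.gramb.ho.
Syllable 1 is /vo/: onset /v/, nucleus /o/, coda ∅.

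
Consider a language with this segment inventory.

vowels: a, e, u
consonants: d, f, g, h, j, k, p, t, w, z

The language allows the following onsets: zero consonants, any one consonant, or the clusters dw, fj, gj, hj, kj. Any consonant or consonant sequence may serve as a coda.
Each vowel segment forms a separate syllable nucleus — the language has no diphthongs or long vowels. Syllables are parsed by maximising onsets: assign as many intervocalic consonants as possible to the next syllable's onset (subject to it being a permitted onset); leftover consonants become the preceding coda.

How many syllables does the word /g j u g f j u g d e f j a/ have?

4

Nuclei (vowels): u, u, e, a → 4 syllables.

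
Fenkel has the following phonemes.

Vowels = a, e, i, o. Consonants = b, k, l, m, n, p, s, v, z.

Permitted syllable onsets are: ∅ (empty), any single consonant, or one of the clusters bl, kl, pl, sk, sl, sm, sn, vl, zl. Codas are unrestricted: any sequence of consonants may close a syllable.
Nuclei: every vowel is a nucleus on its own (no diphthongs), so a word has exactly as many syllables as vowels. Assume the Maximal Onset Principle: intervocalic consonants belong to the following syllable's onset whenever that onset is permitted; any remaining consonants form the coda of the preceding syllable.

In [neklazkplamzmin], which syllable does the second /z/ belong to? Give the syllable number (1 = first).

Nuclei (vowels): e, a, a, i → 4 syllables.
σ1/σ2 boundary: /kl/ — entire cluster is a permitted onset → onset /kl/, coda ∅.
σ2/σ3 boundary: /zkpl/ splits as /zk/ + /pl/ (/pl/ is the longest suffix that is a licit onset).
σ3/σ4 boundary: /mzm/ — longest licit onset from the right is /m/, leaving /mz/ as coda.
So the parse is ne.klazk.plamz.min.
The second /z/ is in the coda of syllable 3 (/plamz/).

3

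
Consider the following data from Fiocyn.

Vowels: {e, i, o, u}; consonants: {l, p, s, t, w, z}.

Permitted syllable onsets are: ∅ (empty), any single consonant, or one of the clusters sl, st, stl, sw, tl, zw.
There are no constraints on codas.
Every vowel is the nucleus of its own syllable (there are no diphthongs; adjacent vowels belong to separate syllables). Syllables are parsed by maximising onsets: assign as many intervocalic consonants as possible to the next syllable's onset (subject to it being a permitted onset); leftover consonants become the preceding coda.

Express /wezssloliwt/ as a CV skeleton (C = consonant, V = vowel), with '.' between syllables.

The vowels are e, o, i — 3 nuclei, so 3 syllables.
Between /e/ (V1) and /o/ (V2): /zssl/ — longest licit onset from the right is /sl/, leaving /zs/ as coda.
Between /o/ (V2) and /i/ (V3): just /l/ — single C goes to the following onset.
Syllabification: wezs.slo.liwt.
Mapping each syllable to C/V: /wezs/ → CVCC, /slo/ → CCV, /liwt/ → CVCC.

CVCC.CCV.CVCC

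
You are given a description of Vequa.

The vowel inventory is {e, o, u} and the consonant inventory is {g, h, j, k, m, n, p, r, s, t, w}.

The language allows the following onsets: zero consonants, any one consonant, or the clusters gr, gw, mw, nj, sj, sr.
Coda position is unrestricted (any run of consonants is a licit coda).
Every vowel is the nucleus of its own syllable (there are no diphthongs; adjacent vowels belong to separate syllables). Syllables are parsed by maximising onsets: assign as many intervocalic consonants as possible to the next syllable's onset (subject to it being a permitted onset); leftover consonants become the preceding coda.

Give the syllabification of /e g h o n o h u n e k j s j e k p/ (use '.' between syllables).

Vowels present: e, o, o, u, e, e; each is a nucleus, giving 6 syllables.
V1 /e/ – V2 /o/: /gh/ — longest licit onset from the right is /h/, leaving /g/ as coda.
V2 /o/ – V3 /o/: /n/ is a single consonant, so it becomes the next onset.
V3 /o/ – V4 /u/: just /h/ — single C goes to the following onset.
V4 /u/ – V5 /e/: just /n/ — single C goes to the following onset.
V5 /e/ – V6 /e/: /kjsj/ splits as /kj/ + /sj/ (/sj/ is the longest suffix that is a licit onset).

eg.ho.no.hu.nekj.sjekp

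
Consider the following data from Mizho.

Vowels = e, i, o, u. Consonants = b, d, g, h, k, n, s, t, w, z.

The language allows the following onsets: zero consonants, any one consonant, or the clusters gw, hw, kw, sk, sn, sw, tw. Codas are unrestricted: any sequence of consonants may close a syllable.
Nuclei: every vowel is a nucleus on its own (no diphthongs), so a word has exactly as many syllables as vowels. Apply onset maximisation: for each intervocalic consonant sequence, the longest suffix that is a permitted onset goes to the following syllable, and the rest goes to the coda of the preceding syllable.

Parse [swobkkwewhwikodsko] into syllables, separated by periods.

swobk.kwew.hwi.kod.sko

Nuclei (vowels): o, e, i, o, o → 5 syllables.
/o…e/ gap (V1→V2): /bkkw/ — longest licit onset from the right is /kw/, leaving /bk/ as coda.
/e…i/ gap (V2→V3): cluster /whw/ — the longest permitted-onset suffix is /hw/; onset = /hw/, preceding coda = /w/.
/i…o/ gap (V3→V4): just /k/ — single C goes to the following onset.
/o…o/ gap (V4→V5): /dsk/; trying suffixes from longest down, /sk/ is the first permitted one, so coda /d/ | onset /sk/.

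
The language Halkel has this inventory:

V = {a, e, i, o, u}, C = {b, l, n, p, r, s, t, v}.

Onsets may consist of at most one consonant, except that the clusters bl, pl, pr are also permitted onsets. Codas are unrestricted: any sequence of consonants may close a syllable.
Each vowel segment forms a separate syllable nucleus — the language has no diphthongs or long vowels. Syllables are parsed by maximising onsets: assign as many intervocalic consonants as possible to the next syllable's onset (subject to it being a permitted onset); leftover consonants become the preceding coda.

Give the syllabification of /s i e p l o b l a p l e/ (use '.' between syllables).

The vowels are i, e, o, a, e — 5 nuclei, so 5 syllables.
V1 /i/ – V2 /e/: no consonants, so the boundary falls immediately after /i/.
V2 /e/ – V3 /o/: cluster /pl/ — /pl/ is itself a permitted onset, so the whole cluster goes right; preceding coda = ∅.
V3 /o/ – V4 /a/: /bl/ — entire cluster is a permitted onset → onset /bl/, coda ∅.
V4 /a/ – V5 /e/: cluster /pl/ — /pl/ is itself a permitted onset, so the whole cluster goes right; preceding coda = ∅.

si.e.plo.bla.ple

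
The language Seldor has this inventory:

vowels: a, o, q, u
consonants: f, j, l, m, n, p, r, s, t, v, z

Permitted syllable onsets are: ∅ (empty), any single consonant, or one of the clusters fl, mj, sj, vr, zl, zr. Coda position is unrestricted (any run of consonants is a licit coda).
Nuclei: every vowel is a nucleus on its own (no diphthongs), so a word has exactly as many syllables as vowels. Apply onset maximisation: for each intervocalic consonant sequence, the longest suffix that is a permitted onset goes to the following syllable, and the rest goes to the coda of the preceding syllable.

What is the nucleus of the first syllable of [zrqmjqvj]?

q

Vowels present: q, q; each is a nucleus, giving 2 syllables.
The first nucleus (vowel 1 from the left) is /q/.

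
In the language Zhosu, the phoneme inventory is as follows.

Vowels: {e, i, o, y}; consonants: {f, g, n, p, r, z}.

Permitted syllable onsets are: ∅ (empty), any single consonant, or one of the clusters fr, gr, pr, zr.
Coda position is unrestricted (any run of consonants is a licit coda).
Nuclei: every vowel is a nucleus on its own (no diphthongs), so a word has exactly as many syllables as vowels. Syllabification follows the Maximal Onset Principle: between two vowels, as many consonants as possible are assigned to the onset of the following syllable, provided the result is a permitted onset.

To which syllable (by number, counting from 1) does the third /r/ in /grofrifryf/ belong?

3

The vowels are o, i, y — 3 nuclei, so 3 syllables.
V1 /o/ – V2 /i/: /fr/ is a licit onset in full, so it all attaches to the next syllable.
V2 /i/ – V3 /y/: cluster /fr/ — /fr/ is itself a permitted onset, so the whole cluster goes right; preceding coda = ∅.
Result: gro.fri.fryf.
The third /r/ is in the onset of syllable 3 (/fryf/).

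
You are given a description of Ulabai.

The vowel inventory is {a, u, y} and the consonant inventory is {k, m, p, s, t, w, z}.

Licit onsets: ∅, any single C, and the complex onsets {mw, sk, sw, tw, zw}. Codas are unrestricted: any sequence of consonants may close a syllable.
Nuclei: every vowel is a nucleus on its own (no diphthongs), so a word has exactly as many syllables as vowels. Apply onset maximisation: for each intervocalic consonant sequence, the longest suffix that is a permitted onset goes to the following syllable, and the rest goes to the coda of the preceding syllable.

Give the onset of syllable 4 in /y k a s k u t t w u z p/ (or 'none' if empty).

tw

The vowels are y, a, u, u — 4 nuclei, so 4 syllables.
Between /y/ (V1) and /a/ (V2): just /k/ — single C goes to the following onset.
Between /a/ (V2) and /u/ (V3): /sk/ is a licit onset in full, so it all attaches to the next syllable.
Between /u/ (V3) and /u/ (V4): /ttw/ splits as /t/ + /tw/ (/tw/ is the longest suffix that is a licit onset).
Result: y.ka.skut.twuzp.
Syllable 4 is /twuzp/: onset /tw/, nucleus /u/, coda /zp/.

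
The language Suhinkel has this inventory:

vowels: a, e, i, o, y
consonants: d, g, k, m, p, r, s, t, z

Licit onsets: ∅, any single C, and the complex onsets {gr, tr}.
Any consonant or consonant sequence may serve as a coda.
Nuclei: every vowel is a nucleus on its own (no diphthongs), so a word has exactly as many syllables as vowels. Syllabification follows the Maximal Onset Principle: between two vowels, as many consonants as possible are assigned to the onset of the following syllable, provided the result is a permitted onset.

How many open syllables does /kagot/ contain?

The vowels are a, o — 2 nuclei, so 2 syllables.
V1 /a/ – V2 /o/: just /g/ — single C goes to the following onset.
Result: ka.got.
Classifying each syllable: /ka/ (open), /got/ (closed).
Open syllables: 1.

1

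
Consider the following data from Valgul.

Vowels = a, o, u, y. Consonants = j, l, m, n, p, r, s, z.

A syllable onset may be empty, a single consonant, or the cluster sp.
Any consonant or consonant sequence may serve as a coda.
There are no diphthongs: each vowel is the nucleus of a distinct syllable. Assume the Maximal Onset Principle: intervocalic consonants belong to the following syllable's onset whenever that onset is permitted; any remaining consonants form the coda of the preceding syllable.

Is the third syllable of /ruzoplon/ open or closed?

closed

Nuclei (vowels): u, o, o → 3 syllables.
/u…o/ gap (V1→V2): /z/ is a single consonant, so it becomes the next onset.
/o…o/ gap (V2→V3): cluster /pl/ — the longest permitted-onset suffix is /l/; onset = /l/, preceding coda = /p/.
So the parse is ru.zop.lon.
Syllable 3 is /lon/ with coda /n/, so it is closed.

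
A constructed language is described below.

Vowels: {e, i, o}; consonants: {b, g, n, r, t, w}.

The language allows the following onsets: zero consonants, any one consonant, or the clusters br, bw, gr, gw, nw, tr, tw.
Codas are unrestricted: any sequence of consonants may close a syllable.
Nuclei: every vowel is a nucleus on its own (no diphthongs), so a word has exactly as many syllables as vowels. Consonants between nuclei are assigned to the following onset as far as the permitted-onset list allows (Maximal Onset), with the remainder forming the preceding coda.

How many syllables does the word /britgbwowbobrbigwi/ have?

Nuclei (vowels): i, o, o, i, i → 5 syllables.

5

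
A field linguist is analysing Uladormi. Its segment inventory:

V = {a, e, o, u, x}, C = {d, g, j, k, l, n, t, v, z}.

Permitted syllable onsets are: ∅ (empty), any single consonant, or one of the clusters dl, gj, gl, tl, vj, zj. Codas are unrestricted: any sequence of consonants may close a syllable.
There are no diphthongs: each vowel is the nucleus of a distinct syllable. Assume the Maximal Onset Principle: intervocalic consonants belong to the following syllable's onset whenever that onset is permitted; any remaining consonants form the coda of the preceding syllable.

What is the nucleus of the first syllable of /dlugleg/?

u

Nuclei (vowels): u, e → 2 syllables.
The first nucleus (vowel 1 from the left) is /u/.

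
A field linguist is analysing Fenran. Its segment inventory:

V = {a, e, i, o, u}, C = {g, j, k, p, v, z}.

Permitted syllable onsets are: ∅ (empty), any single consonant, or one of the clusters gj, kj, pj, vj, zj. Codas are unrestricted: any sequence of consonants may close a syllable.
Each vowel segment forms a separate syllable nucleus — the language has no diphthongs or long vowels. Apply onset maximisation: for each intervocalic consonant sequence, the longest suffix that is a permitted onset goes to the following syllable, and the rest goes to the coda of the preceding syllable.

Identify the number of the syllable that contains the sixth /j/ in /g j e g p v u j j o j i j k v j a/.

The vowels are e, u, o, i, a — 5 nuclei, so 5 syllables.
σ1/σ2 boundary: /gpv/ — longest licit onset from the right is /v/, leaving /gp/ as coda.
σ2/σ3 boundary: /jj/ splits as /j/ + /j/ (/j/ is the longest suffix that is a licit onset).
σ3/σ4 boundary: /j/ → onset of the next syllable (single consonants are always licit onsets).
σ4/σ5 boundary: /jkvj/ splits as /jk/ + /vj/ (/vj/ is the longest suffix that is a licit onset).
So the parse is gjegp.vuj.jo.jijk.vja.
The sixth /j/ is in the onset of syllable 5 (/vja/).

5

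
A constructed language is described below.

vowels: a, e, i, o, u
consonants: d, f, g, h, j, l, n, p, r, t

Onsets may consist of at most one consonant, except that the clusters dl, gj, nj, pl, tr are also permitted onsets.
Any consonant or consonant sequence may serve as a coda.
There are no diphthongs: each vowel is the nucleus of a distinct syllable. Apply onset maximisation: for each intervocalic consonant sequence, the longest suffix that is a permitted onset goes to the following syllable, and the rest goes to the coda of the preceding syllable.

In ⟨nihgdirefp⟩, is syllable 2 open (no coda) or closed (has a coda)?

The vowels are i, i, e — 3 nuclei, so 3 syllables.
V1 /i/ – V2 /i/: /hgd/ splits as /hg/ + /d/ (/d/ is the longest suffix that is a licit onset).
V2 /i/ – V3 /e/: just /r/ — single C goes to the following onset.
So the parse is nihg.di.refp.
Syllable 2 is /di/; it ends in its nucleus with no coda, so it is open.

open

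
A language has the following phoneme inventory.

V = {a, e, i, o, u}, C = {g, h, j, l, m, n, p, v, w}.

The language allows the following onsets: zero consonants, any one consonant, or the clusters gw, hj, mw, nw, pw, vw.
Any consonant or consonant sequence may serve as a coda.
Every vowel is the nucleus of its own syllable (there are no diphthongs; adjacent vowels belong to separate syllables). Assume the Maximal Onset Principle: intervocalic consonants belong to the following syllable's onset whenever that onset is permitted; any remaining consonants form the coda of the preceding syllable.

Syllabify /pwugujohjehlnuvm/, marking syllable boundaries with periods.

pwu.gu.jo.hjehl.nuvm

Nuclei (vowels): u, u, o, e, u → 5 syllables.
Between /u/ (V1) and /u/ (V2): just /g/ — single C goes to the following onset.
Between /u/ (V2) and /o/ (V3): just /j/ — single C goes to the following onset.
Between /o/ (V3) and /e/ (V4): /hj/ — entire cluster is a permitted onset → onset /hj/, coda ∅.
Between /e/ (V4) and /u/ (V5): /hln/ — longest licit onset from the right is /n/, leaving /hl/ as coda.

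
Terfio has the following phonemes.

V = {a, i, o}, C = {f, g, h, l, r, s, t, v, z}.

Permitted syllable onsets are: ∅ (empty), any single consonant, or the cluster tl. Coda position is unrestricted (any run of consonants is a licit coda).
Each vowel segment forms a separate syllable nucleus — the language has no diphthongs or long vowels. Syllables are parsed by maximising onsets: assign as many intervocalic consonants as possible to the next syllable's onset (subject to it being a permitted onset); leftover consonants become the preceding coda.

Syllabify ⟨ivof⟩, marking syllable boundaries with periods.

i.vof

The vowels are i, o — 2 nuclei, so 2 syllables.
/i…o/ gap (V1→V2): /v/ → onset of the next syllable (single consonants are always licit onsets).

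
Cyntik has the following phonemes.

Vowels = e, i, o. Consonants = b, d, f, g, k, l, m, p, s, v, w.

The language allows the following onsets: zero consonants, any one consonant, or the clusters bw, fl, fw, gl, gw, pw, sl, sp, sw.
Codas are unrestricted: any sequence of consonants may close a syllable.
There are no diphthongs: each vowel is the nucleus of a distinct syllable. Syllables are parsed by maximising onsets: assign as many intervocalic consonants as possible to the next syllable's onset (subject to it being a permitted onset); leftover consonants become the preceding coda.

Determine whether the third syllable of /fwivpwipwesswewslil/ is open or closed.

Vowels present: i, i, e, e, i; each is a nucleus, giving 5 syllables.
σ1/σ2 boundary: /vpw/ — longest licit onset from the right is /pw/, leaving /v/ as coda.
σ2/σ3 boundary: /pw/ is a licit onset in full, so it all attaches to the next syllable.
σ3/σ4 boundary: /ssw/ splits as /s/ + /sw/ (/sw/ is the longest suffix that is a licit onset).
σ4/σ5 boundary: /wsl/ — longest licit onset from the right is /sl/, leaving /w/ as coda.
Syllabification: fwiv.pwi.pwes.swew.slil.
Syllable 3 is /pwes/ with coda /s/, so it is closed.

closed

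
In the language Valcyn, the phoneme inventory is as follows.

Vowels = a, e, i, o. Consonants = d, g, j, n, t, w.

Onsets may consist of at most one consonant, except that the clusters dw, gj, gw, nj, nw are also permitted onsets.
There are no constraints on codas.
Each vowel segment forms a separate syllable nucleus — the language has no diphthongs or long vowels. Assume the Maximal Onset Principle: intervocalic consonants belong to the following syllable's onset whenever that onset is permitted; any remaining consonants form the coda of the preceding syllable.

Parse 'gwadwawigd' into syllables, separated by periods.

Nuclei (vowels): a, a, i → 3 syllables.
σ1/σ2 boundary: /dw/ — entire cluster is a permitted onset → onset /dw/, coda ∅.
σ2/σ3 boundary: /w/ → onset of the next syllable (single consonants are always licit onsets).

gwa.dwa.wigd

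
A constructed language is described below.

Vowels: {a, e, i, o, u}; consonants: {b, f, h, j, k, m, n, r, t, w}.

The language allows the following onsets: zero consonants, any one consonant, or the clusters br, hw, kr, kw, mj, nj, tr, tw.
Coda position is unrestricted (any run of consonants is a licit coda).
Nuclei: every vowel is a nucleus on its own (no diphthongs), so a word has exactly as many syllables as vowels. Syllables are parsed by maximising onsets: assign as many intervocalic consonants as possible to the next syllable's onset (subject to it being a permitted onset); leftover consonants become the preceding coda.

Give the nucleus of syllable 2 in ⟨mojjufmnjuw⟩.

u

Nuclei (vowels): o, u, u → 3 syllables.
The second nucleus (vowel 2 from the left) is /u/.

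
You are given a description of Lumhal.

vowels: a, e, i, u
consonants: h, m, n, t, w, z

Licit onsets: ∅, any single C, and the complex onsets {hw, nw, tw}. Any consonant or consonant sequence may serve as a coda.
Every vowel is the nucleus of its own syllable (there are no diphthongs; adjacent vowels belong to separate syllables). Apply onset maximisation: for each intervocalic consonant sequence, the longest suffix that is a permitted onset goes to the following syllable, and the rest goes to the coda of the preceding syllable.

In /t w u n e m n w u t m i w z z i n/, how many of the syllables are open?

Nuclei (vowels): u, e, u, i, i → 5 syllables.
/u…e/ gap (V1→V2): just /n/ — single C goes to the following onset.
/e…u/ gap (V2→V3): /mnw/; trying suffixes from longest down, /nw/ is the first permitted one, so coda /m/ | onset /nw/.
/u…i/ gap (V3→V4): /tm/ — longest licit onset from the right is /m/, leaving /t/ as coda.
/i…i/ gap (V4→V5): /wzz/; trying suffixes from longest down, /z/ is the first permitted one, so coda /wz/ | onset /z/.
Result: twu.nem.nwut.miwz.zin.
Classifying each syllable: /twu/ (open), /nem/ (closed), /nwut/ (closed), /miwz/ (closed), /zin/ (closed).
Open syllables: 1.

1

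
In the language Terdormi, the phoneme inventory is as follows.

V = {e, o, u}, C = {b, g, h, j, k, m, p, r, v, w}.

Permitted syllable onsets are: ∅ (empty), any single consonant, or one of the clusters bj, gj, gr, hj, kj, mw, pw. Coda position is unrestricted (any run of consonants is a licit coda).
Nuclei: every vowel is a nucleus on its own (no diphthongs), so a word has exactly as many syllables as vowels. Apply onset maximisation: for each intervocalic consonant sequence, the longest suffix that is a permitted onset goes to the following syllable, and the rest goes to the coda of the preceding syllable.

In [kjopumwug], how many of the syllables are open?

2

Vowels present: o, u, u; each is a nucleus, giving 3 syllables.
/o…u/ gap (V1→V2): /p/ is a single consonant, so it becomes the next onset.
/u…u/ gap (V2→V3): /mw/ is a licit onset in full, so it all attaches to the next syllable.
So the parse is kjo.pu.mwug.
Classifying each syllable: /kjo/ (open), /pu/ (open), /mwug/ (closed).
Open syllables: 2.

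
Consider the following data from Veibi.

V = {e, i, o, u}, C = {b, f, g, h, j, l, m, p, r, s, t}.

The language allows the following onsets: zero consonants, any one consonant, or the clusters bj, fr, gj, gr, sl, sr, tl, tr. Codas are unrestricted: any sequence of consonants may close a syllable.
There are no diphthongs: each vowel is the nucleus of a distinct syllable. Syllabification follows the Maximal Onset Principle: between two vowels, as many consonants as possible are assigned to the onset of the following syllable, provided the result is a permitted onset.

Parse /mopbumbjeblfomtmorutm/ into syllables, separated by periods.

mop.bum.bjebl.fomt.mo.rutm

The vowels are o, u, e, o, o, u — 6 nuclei, so 6 syllables.
Between /o/ (V1) and /u/ (V2): /pb/; trying suffixes from longest down, /b/ is the first permitted one, so coda /p/ | onset /b/.
Between /u/ (V2) and /e/ (V3): /mbj/; trying suffixes from longest down, /bj/ is the first permitted one, so coda /m/ | onset /bj/.
Between /e/ (V3) and /o/ (V4): /blf/; trying suffixes from longest down, /f/ is the first permitted one, so coda /bl/ | onset /f/.
Between /o/ (V4) and /o/ (V5): /mtm/; trying suffixes from longest down, /m/ is the first permitted one, so coda /mt/ | onset /m/.
Between /o/ (V5) and /u/ (V6): just /r/ — single C goes to the following onset.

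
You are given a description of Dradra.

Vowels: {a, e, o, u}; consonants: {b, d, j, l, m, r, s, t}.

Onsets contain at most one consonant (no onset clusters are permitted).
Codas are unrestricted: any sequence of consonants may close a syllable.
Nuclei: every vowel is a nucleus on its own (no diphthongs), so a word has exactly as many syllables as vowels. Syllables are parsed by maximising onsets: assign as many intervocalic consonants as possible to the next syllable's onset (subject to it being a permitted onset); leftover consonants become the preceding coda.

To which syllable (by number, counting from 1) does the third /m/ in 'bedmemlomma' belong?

3

Vowels present: e, e, o, a; each is a nucleus, giving 4 syllables.
/e…e/ gap (V1→V2): /dm/; trying suffixes from longest down, /m/ is the first permitted one, so coda /d/ | onset /m/.
/e…o/ gap (V2→V3): cluster /ml/ — the longest permitted-onset suffix is /l/; onset = /l/, preceding coda = /m/.
/o…a/ gap (V3→V4): /mm/; trying suffixes from longest down, /m/ is the first permitted one, so coda /m/ | onset /m/.
Result: bed.mem.lom.ma.
The third /m/ is in the coda of syllable 3 (/lom/).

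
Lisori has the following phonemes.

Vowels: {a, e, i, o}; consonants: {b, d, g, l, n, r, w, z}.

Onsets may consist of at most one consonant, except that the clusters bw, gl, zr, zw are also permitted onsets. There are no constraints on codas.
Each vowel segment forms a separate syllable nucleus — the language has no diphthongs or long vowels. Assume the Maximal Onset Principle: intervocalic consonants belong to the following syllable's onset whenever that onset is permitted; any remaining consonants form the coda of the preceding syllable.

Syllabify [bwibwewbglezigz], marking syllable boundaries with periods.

bwi.bwewb.gle.zigz

Vowels present: i, e, e, i; each is a nucleus, giving 4 syllables.
σ1/σ2 boundary: cluster /bw/ — /bw/ is itself a permitted onset, so the whole cluster goes right; preceding coda = ∅.
σ2/σ3 boundary: /wbgl/ — longest licit onset from the right is /gl/, leaving /wb/ as coda.
σ3/σ4 boundary: just /z/ — single C goes to the following onset.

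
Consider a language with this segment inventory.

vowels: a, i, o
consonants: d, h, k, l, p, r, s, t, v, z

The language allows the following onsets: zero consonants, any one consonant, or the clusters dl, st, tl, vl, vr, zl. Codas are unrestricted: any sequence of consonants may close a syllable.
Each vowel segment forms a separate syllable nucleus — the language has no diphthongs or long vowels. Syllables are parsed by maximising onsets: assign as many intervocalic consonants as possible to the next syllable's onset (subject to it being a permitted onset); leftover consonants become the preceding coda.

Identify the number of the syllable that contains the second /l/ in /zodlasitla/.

Nuclei (vowels): o, a, i, a → 4 syllables.
V1 /o/ – V2 /a/: cluster /dl/ — /dl/ is itself a permitted onset, so the whole cluster goes right; preceding coda = ∅.
V2 /a/ – V3 /i/: /s/ → onset of the next syllable (single consonants are always licit onsets).
V3 /i/ – V4 /a/: cluster /tl/ — /tl/ is itself a permitted onset, so the whole cluster goes right; preceding coda = ∅.
Putting it together: zo.dla.si.tla.
The second /l/ is in the onset of syllable 4 (/tla/).

4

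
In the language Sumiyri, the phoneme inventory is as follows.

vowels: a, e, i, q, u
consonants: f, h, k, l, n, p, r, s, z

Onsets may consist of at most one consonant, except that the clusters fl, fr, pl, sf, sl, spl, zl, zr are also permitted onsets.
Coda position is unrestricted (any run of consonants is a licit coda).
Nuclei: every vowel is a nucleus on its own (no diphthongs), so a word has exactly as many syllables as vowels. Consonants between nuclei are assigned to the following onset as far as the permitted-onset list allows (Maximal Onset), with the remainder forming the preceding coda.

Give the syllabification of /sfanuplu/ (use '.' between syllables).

Nuclei (vowels): a, u, u → 3 syllables.
σ1/σ2 boundary: /n/ → onset of the next syllable (single consonants are always licit onsets).
σ2/σ3 boundary: /pl/ is a licit onset in full, so it all attaches to the next syllable.

sfa.nu.plu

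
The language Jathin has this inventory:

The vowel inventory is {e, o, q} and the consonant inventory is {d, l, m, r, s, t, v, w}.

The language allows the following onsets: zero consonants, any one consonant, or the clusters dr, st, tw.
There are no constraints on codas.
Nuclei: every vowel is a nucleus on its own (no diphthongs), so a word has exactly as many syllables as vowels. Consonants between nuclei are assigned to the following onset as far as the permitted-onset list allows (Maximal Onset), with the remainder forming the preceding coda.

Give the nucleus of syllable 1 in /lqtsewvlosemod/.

q

Vowels present: q, e, o, e, o; each is a nucleus, giving 5 syllables.
The first nucleus (vowel 1 from the left) is /q/.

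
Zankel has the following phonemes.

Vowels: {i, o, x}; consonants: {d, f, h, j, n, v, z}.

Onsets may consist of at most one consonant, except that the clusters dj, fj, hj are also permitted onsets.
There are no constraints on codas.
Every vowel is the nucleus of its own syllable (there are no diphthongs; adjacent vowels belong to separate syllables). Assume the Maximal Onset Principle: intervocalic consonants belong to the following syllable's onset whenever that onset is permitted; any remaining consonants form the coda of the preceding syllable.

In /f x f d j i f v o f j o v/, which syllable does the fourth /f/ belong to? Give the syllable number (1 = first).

The vowels are x, i, o, o — 4 nuclei, so 4 syllables.
σ1/σ2 boundary: /fdj/ splits as /f/ + /dj/ (/dj/ is the longest suffix that is a licit onset).
σ2/σ3 boundary: /fv/ splits as /f/ + /v/ (/v/ is the longest suffix that is a licit onset).
σ3/σ4 boundary: cluster /fj/ — /fj/ is itself a permitted onset, so the whole cluster goes right; preceding coda = ∅.
Syllabification: fxf.djif.vo.fjov.
The fourth /f/ is in the onset of syllable 4 (/fjov/).

4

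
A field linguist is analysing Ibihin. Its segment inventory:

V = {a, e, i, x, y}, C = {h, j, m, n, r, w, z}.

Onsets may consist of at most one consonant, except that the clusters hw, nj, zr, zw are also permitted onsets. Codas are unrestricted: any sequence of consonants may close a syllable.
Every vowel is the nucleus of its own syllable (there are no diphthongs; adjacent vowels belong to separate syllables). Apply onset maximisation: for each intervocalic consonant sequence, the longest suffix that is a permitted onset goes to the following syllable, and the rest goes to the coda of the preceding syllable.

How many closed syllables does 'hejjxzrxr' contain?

The vowels are e, x, x — 3 nuclei, so 3 syllables.
σ1/σ2 boundary: cluster /jj/ — the longest permitted-onset suffix is /j/; onset = /j/, preceding coda = /j/.
σ2/σ3 boundary: /zr/ is a licit onset in full, so it all attaches to the next syllable.
Putting it together: hej.jx.zrxr.
Classifying each syllable: /hej/ (closed), /jx/ (open), /zrxr/ (closed).
Closed syllables: 2.

2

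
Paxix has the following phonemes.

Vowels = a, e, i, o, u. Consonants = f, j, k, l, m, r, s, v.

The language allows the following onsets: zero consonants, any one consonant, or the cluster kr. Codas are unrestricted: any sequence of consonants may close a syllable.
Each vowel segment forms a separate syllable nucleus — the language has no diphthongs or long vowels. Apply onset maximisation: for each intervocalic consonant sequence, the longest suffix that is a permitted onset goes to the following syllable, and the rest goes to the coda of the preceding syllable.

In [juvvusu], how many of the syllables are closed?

1

Vowels present: u, u, u; each is a nucleus, giving 3 syllables.
σ1/σ2 boundary: /vv/ — longest licit onset from the right is /v/, leaving /v/ as coda.
σ2/σ3 boundary: just /s/ — single C goes to the following onset.
So the parse is juv.vu.su.
Classifying each syllable: /juv/ (closed), /vu/ (open), /su/ (open).
Closed syllables: 1.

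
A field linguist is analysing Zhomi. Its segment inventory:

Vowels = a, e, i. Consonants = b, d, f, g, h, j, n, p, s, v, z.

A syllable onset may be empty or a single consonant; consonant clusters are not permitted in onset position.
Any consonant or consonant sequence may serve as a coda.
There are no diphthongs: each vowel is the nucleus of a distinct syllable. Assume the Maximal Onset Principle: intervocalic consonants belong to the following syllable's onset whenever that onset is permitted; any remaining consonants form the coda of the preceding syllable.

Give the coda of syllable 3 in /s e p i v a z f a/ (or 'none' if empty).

Nuclei (vowels): e, i, a, a → 4 syllables.
Between /e/ (V1) and /i/ (V2): /p/ → onset of the next syllable (single consonants are always licit onsets).
Between /i/ (V2) and /a/ (V3): /v/ → onset of the next syllable (single consonants are always licit onsets).
Between /a/ (V3) and /a/ (V4): /zf/; trying suffixes from longest down, /f/ is the first permitted one, so coda /z/ | onset /f/.
Syllabification: se.pi.vaz.fa.
Syllable 3 is /vaz/: onset /v/, nucleus /a/, coda /z/.

z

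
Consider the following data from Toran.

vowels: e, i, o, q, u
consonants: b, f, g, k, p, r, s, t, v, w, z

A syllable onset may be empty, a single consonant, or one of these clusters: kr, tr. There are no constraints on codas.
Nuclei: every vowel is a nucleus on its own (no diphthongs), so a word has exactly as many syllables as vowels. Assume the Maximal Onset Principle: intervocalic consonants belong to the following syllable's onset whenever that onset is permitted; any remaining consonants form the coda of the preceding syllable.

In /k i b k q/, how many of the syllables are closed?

1

Nuclei (vowels): i, q → 2 syllables.
Between /i/ (V1) and /q/ (V2): /bk/; trying suffixes from longest down, /k/ is the first permitted one, so coda /b/ | onset /k/.
Result: kib.kq.
Classifying each syllable: /kib/ (closed), /kq/ (open).
Closed syllables: 1.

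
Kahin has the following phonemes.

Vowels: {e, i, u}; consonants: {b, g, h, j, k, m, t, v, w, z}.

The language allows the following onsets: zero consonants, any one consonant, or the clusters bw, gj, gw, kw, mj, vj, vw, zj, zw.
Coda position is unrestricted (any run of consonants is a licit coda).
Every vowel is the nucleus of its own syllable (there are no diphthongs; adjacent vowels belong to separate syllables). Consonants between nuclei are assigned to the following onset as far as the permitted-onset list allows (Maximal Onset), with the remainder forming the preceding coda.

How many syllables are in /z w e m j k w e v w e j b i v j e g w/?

The vowels are e, e, e, i, e — 5 nuclei, so 5 syllables.

5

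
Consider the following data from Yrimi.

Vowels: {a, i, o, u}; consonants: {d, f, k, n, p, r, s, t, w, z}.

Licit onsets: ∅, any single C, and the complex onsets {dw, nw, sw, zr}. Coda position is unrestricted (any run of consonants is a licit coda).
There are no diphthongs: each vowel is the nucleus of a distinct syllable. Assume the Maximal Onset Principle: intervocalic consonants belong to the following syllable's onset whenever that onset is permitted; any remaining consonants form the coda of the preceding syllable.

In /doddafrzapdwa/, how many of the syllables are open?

1

Nuclei (vowels): o, a, a, a → 4 syllables.
/o…a/ gap (V1→V2): cluster /dd/ — the longest permitted-onset suffix is /d/; onset = /d/, preceding coda = /d/.
/a…a/ gap (V2→V3): /frz/ — longest licit onset from the right is /z/, leaving /fr/ as coda.
/a…a/ gap (V3→V4): cluster /pdw/ — the longest permitted-onset suffix is /dw/; onset = /dw/, preceding coda = /p/.
Result: dod.dafr.zap.dwa.
Classifying each syllable: /dod/ (closed), /dafr/ (closed), /zap/ (closed), /dwa/ (open).
Open syllables: 1.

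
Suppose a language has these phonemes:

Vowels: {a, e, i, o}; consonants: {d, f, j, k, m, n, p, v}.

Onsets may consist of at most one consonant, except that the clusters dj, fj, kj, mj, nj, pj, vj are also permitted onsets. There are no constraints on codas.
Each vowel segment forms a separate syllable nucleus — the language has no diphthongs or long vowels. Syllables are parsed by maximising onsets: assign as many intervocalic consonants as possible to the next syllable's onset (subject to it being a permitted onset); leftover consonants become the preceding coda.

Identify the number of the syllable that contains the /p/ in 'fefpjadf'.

2

The vowels are e, a — 2 nuclei, so 2 syllables.
Between /e/ (V1) and /a/ (V2): cluster /fpj/ — the longest permitted-onset suffix is /pj/; onset = /pj/, preceding coda = /f/.
Syllabification: fef.pjadf.
The /p/ is in the onset of syllable 2 (/pjadf/).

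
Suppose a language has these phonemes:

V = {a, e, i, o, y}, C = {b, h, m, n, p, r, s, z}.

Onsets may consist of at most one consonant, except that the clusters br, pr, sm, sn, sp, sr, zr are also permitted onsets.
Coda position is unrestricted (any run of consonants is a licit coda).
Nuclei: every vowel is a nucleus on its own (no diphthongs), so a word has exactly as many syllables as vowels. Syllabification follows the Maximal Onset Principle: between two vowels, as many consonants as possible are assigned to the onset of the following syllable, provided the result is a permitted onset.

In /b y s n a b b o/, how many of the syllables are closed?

1

Nuclei (vowels): y, a, o → 3 syllables.
Between /y/ (V1) and /a/ (V2): /sn/ — entire cluster is a permitted onset → onset /sn/, coda ∅.
Between /a/ (V2) and /o/ (V3): /bb/; trying suffixes from longest down, /b/ is the first permitted one, so coda /b/ | onset /b/.
Syllabification: by.snab.bo.
Classifying each syllable: /by/ (open), /snab/ (closed), /bo/ (open).
Closed syllables: 1.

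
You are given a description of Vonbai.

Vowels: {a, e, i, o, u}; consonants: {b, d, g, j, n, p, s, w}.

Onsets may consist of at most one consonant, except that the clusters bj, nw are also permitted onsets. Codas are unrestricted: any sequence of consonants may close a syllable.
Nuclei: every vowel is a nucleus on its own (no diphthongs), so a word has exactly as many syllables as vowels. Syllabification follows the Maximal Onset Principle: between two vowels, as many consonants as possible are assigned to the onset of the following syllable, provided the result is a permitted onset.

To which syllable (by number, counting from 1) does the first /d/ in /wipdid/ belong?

Vowels present: i, i; each is a nucleus, giving 2 syllables.
V1 /i/ – V2 /i/: /pd/ — longest licit onset from the right is /d/, leaving /p/ as coda.
Syllabification: wip.did.
The first /d/ is in the onset of syllable 2 (/did/).

2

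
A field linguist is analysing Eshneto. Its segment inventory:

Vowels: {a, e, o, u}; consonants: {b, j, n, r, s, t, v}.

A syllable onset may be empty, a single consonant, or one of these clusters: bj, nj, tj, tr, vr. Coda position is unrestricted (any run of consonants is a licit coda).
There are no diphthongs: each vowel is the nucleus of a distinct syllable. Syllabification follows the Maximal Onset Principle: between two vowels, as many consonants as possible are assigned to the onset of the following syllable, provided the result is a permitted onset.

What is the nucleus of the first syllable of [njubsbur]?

Nuclei (vowels): u, u → 2 syllables.
The first nucleus (vowel 1 from the left) is /u/.

u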